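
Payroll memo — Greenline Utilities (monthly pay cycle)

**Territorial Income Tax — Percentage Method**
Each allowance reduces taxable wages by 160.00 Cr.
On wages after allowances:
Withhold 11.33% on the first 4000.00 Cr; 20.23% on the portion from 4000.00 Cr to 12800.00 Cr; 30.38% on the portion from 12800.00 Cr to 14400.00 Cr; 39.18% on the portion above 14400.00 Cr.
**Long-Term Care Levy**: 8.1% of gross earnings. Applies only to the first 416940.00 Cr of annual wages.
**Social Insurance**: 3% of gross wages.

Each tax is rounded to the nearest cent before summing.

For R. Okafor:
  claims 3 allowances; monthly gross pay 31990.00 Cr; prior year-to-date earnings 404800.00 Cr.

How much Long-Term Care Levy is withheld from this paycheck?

Long-Term Care Levy: cap 416940.00 Cr − YTD 404800.00 Cr = 12140.00 Cr subject; 8.1% × 12140.00 Cr = 983.34 Cr

983.34 Cr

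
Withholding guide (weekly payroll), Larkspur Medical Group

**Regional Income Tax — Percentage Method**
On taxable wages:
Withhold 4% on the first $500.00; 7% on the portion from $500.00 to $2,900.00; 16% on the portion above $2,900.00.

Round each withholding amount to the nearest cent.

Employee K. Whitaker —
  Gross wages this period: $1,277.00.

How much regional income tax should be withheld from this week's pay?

Regional Income Tax: taxable = $1,277.00
  $20.00 + 7% × ($1,277.00 − $500.00) = $20.00 + 7% × $777.00 = $74.39

$74.39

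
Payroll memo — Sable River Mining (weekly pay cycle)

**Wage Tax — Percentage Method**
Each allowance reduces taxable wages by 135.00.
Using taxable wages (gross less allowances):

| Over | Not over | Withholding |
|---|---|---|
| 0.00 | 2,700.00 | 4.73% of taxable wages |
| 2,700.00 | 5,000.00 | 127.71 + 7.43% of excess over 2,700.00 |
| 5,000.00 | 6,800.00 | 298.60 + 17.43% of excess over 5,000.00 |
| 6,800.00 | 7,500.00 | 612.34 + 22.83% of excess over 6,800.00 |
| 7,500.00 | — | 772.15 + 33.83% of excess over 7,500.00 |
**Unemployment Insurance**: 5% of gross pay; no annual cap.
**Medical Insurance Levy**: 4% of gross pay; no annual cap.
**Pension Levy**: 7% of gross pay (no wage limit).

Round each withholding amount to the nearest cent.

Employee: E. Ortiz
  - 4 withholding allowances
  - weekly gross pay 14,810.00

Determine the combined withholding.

Wage Tax: taxable = 14,810.00 − 4×135.00 = 14,270.00
  772.15 + 33.83% × (14,270.00 − 7,500.00) = 772.15 + 33.83% × 6,770.00 = 3,062.44
Unemployment Insurance: 5% × 14,810.00 = 740.50
Medical Insurance Levy: 4% × 14,810.00 = 592.40
Pension Levy: 7% × 14,810.00 = 1,036.70
Total: 3,062.44 + 740.50 + 592.40 + 1,036.70 = 5,432.04

5,432.04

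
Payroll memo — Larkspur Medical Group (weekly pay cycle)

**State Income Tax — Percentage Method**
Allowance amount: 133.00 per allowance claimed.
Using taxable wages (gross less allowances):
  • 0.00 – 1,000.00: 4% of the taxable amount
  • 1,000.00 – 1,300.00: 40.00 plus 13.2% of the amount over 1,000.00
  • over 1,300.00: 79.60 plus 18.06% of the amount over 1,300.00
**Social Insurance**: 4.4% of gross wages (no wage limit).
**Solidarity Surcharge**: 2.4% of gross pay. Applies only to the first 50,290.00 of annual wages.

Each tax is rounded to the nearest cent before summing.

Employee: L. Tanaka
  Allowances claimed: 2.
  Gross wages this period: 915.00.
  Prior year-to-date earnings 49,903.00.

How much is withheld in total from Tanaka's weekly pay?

State Income Tax: taxable = 915.00 − 2×133.00 = 649.00
  4% × 649.00 = 25.96
Social Insurance: 4.4% × 915.00 = 40.26
Solidarity Surcharge: cap 50,290.00 − YTD 49,903.00 = 387.00 subject; 2.4% × 387.00 = 9.29
Total: 25.96 + 40.26 + 9.29 = 75.51

75.51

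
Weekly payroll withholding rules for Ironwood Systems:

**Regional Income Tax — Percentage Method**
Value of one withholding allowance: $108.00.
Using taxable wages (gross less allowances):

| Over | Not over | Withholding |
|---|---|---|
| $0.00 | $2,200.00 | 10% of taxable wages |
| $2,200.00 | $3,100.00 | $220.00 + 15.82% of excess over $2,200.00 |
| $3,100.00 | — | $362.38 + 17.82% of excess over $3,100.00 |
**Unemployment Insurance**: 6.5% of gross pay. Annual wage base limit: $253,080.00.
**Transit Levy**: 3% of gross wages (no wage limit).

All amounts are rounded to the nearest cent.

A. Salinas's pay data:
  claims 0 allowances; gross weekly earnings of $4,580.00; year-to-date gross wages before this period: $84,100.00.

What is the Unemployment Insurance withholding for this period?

$297.70

Unemployment Insurance: 6.5% × $4,580.00 = $297.70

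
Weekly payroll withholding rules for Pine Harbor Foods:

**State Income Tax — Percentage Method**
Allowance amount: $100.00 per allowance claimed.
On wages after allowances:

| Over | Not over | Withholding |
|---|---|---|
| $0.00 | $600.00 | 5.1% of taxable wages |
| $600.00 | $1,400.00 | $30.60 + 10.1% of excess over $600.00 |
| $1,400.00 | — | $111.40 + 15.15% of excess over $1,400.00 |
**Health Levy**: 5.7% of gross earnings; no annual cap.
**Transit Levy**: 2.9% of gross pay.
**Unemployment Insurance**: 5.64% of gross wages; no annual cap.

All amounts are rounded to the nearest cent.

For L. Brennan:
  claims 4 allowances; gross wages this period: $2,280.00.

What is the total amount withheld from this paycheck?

State Income Tax: taxable = $2,280.00 − 4×$100.00 = $1,880.00
  $111.40 + 15.15% × ($1,880.00 − $1,400.00) = $111.40 + 15.15% × $480.00 = $184.12
Health Levy: 5.7% × $2,280.00 = $129.96
Transit Levy: 2.9% × $2,280.00 = $66.12
Unemployment Insurance: 5.64% × $2,280.00 = $128.59
Total: $184.12 + $129.96 + $66.12 + $128.59 = $508.79

$508.79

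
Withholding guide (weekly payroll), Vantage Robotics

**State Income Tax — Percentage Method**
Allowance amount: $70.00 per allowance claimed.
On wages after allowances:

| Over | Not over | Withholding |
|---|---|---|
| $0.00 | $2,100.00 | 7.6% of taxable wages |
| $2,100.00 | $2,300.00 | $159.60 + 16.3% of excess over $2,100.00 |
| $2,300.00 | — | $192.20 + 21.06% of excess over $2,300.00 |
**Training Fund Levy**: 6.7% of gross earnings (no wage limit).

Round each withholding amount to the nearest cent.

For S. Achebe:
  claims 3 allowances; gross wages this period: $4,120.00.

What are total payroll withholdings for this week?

State Income Tax: taxable = $4,120.00 − 3×$70.00 = $3,910.00
  $192.20 + 21.06% × ($3,910.00 − $2,300.00) = $192.20 + 21.06% × $1,610.00 = $531.27
Training Fund Levy: 6.7% × $4,120.00 = $276.04
Total: $531.27 + $276.04 = $807.31

$807.31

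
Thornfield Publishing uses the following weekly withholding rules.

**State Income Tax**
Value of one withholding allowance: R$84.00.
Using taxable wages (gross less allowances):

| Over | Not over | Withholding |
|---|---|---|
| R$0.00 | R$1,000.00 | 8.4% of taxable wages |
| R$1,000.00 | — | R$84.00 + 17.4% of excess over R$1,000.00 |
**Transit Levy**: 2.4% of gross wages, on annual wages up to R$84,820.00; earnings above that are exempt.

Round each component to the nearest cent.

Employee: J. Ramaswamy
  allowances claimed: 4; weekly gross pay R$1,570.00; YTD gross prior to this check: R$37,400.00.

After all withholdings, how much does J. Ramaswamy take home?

State Income Tax: taxable = R$1,570.00 − 4×R$84.00 = R$1,234.00
  R$84.00 + 17.4% × (R$1,234.00 − R$1,000.00) = R$84.00 + 17.4% × R$234.00 = R$124.72
Transit Levy: 2.4% × R$1,570.00 = R$37.68
Total withheld: R$124.72 + R$37.68 = R$162.40
Net pay: R$1,570.00 − R$162.40 = R$1,407.60

R$1,407.60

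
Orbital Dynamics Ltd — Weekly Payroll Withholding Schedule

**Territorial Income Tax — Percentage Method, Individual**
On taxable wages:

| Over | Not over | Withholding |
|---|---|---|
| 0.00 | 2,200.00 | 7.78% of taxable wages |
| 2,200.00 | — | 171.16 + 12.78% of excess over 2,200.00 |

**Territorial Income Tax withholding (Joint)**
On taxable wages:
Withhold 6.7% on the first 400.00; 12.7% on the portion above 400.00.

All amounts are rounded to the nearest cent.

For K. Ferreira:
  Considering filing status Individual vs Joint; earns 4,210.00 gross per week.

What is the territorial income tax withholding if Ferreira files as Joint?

Territorial Income Tax (Joint): taxable = 4,210.00
  26.80 + 12.7% × (4,210.00 − 400.00) = 26.80 + 12.7% × 3,810.00 = 510.67

510.67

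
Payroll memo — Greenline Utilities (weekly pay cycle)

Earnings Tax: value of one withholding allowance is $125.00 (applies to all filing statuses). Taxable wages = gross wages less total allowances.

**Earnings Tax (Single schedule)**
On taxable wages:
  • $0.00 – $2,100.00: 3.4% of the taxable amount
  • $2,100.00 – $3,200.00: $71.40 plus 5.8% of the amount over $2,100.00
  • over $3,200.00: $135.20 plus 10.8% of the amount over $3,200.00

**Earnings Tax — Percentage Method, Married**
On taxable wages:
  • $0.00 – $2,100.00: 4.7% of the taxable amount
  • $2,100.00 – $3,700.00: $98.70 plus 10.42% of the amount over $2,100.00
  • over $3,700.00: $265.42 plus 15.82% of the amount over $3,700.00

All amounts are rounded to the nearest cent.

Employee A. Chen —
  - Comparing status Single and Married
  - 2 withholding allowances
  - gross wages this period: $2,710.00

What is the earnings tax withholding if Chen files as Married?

Earnings Tax (Married): taxable = $2,710.00 − 2×$125.00 = $2,460.00
  $98.70 + 10.42% × ($2,460.00 − $2,100.00) = $98.70 + 10.42% × $360.00 = $136.21

$136.21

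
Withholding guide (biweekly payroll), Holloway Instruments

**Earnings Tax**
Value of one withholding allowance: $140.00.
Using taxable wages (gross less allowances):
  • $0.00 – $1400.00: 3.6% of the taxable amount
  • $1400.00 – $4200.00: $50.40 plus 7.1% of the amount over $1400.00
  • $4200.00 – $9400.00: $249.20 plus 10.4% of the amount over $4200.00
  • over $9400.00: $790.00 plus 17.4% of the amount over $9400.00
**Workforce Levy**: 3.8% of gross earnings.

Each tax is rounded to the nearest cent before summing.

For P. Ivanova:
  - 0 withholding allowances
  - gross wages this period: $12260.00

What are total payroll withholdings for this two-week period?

Earnings Tax: taxable = $12260.00
  $790.00 + 17.4% × ($12260.00 − $9400.00) = $790.00 + 17.4% × $2860.00 = $1287.64
Workforce Levy: 3.8% × $12260.00 = $465.88
Total: $1287.64 + $465.88 = $1753.52

$1753.52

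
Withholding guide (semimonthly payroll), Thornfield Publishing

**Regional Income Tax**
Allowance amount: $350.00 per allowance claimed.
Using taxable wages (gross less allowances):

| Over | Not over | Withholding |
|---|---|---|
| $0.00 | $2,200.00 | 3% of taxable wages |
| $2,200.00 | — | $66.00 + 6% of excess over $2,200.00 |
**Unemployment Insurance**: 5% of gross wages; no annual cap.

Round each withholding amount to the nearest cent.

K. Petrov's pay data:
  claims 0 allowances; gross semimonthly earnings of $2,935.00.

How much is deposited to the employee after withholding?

Regional Income Tax: taxable = $2,935.00
  $66.00 + 6% × ($2,935.00 − $2,200.00) = $66.00 + 6% × $735.00 = $110.10
Unemployment Insurance: 5% × $2,935.00 = $146.75
Total withheld: $110.10 + $146.75 = $256.85
Net pay: $2,935.00 − $256.85 = $2,678.15

$2,678.15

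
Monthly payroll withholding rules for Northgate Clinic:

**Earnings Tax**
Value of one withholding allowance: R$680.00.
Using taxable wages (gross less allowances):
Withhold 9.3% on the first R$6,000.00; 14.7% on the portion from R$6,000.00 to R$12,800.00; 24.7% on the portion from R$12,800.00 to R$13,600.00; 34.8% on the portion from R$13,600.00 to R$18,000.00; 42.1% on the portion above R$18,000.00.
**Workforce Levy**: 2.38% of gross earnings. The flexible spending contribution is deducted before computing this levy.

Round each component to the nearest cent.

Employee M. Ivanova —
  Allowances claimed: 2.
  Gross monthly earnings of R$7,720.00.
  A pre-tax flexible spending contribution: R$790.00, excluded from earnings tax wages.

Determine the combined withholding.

R$682.94

Earnings Tax: taxable = R$7,720.00 − R$790.00 − 2×R$680.00 = R$5,570.00
  9.3% × R$5,570.00 = R$518.01
Workforce Levy: 2.38% × R$6,930.00 = R$164.93
Total: R$518.01 + R$164.93 = R$682.94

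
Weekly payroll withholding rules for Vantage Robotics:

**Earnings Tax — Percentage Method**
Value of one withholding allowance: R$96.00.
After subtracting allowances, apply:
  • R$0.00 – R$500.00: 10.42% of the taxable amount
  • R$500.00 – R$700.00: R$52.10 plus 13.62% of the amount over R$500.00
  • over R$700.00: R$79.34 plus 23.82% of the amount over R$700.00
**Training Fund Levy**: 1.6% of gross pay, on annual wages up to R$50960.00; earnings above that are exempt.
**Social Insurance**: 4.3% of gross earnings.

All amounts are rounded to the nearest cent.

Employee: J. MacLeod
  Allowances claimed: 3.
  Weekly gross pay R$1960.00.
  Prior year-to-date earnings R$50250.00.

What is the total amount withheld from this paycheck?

R$406.51

Earnings Tax: taxable = R$1960.00 − 3×R$96.00 = R$1672.00
  R$79.34 + 23.82% × (R$1672.00 − R$700.00) = R$79.34 + 23.82% × R$972.00 = R$310.87
Training Fund Levy: cap R$50960.00 − YTD R$50250.00 = R$710.00 subject; 1.6% × R$710.00 = R$11.36
Social Insurance: 4.3% × R$1960.00 = R$84.28
Total: R$310.87 + R$11.36 + R$84.28 = R$406.51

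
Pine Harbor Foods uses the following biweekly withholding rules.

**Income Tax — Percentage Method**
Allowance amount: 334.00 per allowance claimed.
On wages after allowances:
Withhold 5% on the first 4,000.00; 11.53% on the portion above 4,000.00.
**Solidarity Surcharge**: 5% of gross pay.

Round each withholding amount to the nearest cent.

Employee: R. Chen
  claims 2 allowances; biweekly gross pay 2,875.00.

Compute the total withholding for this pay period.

Income Tax: taxable = 2,875.00 − 2×334.00 = 2,207.00
  5% × 2,207.00 = 110.35
Solidarity Surcharge: 5% × 2,875.00 = 143.75
Total: 110.35 + 143.75 = 254.10

254.10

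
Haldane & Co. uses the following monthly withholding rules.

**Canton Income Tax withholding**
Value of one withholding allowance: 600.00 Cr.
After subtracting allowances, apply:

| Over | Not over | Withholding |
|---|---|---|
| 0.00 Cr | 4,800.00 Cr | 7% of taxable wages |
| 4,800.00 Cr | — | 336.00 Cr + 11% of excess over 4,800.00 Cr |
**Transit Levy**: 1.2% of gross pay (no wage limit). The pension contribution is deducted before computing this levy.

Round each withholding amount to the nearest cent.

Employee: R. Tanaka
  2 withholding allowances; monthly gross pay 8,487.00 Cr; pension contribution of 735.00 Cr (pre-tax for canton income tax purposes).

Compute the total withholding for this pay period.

Canton Income Tax: taxable = 8,487.00 Cr − 735.00 Cr − 2×600.00 Cr = 6,552.00 Cr
  336.00 Cr + 11% × (6,552.00 Cr − 4,800.00 Cr) = 336.00 Cr + 11% × 1,752.00 Cr = 528.72 Cr
Transit Levy: 1.2% × 7,752.00 Cr = 93.02 Cr
Total: 528.72 Cr + 93.02 Cr = 621.74 Cr

621.74 Cr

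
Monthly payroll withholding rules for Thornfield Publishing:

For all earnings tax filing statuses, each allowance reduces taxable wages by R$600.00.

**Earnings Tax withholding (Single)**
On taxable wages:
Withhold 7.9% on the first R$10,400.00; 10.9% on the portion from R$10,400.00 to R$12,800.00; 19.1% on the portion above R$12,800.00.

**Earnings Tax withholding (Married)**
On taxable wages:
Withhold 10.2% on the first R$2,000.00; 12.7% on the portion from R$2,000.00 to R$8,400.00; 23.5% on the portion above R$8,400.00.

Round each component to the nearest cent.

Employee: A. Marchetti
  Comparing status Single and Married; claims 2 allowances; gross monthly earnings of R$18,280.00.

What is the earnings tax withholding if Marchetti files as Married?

R$3,056.60

Earnings Tax (Married): taxable = R$18,280.00 − 2×R$600.00 = R$17,080.00
  R$1,016.80 + 23.5% × (R$17,080.00 − R$8,400.00) = R$1,016.80 + 23.5% × R$8,680.00 = R$3,056.60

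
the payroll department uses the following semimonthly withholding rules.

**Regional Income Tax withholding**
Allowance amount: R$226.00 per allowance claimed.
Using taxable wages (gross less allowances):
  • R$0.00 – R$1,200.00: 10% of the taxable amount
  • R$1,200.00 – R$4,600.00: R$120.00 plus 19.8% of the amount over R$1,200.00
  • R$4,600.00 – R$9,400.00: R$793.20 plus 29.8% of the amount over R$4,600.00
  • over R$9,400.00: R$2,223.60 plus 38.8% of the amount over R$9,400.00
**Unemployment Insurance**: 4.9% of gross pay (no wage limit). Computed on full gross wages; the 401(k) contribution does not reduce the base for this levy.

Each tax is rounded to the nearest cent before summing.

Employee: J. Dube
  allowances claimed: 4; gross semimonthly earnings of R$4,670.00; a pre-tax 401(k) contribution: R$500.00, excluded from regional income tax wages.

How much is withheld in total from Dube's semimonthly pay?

Regional Income Tax: taxable = R$4,670.00 − R$500.00 − 4×R$226.00 = R$3,266.00
  R$120.00 + 19.8% × (R$3,266.00 − R$1,200.00) = R$120.00 + 19.8% × R$2,066.00 = R$529.07
Unemployment Insurance: 4.9% × R$4,670.00 = R$228.83
Total: R$529.07 + R$228.83 = R$757.90

R$757.90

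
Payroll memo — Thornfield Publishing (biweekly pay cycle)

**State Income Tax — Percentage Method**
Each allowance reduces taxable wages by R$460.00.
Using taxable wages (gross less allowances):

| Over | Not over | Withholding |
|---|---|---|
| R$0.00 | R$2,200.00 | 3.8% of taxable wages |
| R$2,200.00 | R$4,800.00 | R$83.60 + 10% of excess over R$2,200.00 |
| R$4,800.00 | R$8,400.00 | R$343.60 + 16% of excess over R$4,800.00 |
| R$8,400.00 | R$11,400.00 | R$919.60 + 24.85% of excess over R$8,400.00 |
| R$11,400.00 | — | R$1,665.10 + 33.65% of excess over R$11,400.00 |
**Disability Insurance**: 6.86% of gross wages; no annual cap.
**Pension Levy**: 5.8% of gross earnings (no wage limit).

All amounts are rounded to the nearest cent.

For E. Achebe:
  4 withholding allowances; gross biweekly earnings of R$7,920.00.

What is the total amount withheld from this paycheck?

R$1,551.07

State Income Tax: taxable = R$7,920.00 − 4×R$460.00 = R$6,080.00
  R$343.60 + 16% × (R$6,080.00 − R$4,800.00) = R$343.60 + 16% × R$1,280.00 = R$548.40
Disability Insurance: 6.86% × R$7,920.00 = R$543.31
Pension Levy: 5.8% × R$7,920.00 = R$459.36
Total: R$548.40 + R$543.31 + R$459.36 = R$1,551.07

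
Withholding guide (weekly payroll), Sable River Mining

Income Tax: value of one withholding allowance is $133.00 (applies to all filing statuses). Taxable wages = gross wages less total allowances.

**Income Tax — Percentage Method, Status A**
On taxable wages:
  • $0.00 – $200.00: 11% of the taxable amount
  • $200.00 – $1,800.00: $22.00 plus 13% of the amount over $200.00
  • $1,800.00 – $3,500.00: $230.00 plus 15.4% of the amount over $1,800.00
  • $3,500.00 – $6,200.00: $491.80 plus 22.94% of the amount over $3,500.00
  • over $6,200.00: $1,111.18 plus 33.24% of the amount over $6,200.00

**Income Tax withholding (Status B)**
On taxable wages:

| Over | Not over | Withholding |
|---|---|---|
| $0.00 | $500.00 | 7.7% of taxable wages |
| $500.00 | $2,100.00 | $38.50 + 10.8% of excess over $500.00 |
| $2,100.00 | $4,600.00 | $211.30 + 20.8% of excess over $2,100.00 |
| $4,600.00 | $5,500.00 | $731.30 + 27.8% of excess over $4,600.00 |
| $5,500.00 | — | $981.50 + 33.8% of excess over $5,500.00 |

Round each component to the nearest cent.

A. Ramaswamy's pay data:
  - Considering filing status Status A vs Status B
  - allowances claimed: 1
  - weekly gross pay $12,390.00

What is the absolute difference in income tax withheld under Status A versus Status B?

$140.84

Income Tax (Status A): taxable = $12,390.00 − 1×$133.00 = $12,257.00
  $1,111.18 + 33.24% × ($12,257.00 − $6,200.00) = $1,111.18 + 33.24% × $6,057.00 = $3,124.53
Income Tax (Status B): taxable = $12,390.00 − 1×$133.00 = $12,257.00
  $981.50 + 33.8% × ($12,257.00 − $5,500.00) = $981.50 + 33.8% × $6,757.00 = $3,265.37
Difference: |$3,124.53 − $3,265.37| = $140.84 (higher under Status B)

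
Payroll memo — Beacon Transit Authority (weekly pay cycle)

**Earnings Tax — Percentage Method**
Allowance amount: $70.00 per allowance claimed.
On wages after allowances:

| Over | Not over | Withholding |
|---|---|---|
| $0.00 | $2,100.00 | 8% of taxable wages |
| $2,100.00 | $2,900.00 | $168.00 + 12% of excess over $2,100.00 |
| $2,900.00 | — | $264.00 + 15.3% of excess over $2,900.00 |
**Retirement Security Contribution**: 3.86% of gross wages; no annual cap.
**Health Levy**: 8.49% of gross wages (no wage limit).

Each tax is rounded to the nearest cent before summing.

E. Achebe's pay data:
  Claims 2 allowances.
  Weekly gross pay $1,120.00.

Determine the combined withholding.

Earnings Tax: taxable = $1,120.00 − 2×$70.00 = $980.00
  8% × $980.00 = $78.40
Retirement Security Contribution: 3.86% × $1,120.00 = $43.23
Health Levy: 8.49% × $1,120.00 = $95.09
Total: $78.40 + $43.23 + $95.09 = $216.72

$216.72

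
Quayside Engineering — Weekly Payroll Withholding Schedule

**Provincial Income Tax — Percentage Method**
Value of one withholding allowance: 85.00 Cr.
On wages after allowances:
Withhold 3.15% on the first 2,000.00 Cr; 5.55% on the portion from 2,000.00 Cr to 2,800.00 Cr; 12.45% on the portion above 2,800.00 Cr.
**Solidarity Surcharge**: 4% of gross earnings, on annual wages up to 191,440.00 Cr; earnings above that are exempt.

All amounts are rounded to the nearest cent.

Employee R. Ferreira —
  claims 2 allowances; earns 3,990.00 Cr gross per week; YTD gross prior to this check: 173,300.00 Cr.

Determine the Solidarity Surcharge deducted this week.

159.60 Cr

Solidarity Surcharge: 4% × 3,990.00 Cr = 159.60 Cr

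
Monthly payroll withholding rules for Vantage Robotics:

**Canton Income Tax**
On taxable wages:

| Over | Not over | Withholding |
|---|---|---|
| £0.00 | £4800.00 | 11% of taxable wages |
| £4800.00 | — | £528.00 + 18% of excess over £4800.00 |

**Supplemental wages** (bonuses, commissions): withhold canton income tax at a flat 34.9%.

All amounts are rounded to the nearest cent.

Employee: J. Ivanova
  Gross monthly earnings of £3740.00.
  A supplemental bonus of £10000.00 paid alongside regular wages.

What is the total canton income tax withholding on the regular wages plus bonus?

£3901.40

Canton Income Tax: taxable = £3740.00
  11% × £3740.00 = £411.40
Supplemental (34.9% flat on bonus): 34.9% × £10000.00 = £3490.00
Total canton income tax: £411.40 + £3490.00 = £3901.40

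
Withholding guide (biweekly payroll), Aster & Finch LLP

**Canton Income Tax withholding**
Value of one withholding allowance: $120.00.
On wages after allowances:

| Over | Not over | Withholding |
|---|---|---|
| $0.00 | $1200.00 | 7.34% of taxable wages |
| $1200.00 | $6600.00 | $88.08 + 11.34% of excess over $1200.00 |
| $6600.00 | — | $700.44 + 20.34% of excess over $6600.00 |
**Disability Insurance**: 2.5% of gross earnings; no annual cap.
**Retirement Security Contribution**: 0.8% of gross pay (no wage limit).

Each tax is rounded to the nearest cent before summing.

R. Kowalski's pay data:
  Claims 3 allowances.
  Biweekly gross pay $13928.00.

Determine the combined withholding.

Canton Income Tax: taxable = $13928.00 − 3×$120.00 = $13568.00
  $700.44 + 20.34% × ($13568.00 − $6600.00) = $700.44 + 20.34% × $6968.00 = $2117.73
Disability Insurance: 2.5% × $13928.00 = $348.20
Retirement Security Contribution: 0.8% × $13928.00 = $111.42
Total: $2117.73 + $348.20 + $111.42 = $2577.35

$2577.35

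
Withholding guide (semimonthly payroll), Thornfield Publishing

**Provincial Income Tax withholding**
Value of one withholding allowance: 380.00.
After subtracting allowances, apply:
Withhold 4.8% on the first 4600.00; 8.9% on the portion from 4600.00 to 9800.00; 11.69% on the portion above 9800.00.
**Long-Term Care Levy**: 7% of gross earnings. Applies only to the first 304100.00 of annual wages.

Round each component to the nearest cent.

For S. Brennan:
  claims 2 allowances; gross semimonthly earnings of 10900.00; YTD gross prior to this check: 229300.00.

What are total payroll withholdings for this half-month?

Provincial Income Tax: taxable = 10900.00 − 2×380.00 = 10140.00
  683.60 + 11.69% × (10140.00 − 9800.00) = 683.60 + 11.69% × 340.00 = 723.35
Long-Term Care Levy: 7% × 10900.00 = 763.00
Total: 723.35 + 763.00 = 1486.35

1486.35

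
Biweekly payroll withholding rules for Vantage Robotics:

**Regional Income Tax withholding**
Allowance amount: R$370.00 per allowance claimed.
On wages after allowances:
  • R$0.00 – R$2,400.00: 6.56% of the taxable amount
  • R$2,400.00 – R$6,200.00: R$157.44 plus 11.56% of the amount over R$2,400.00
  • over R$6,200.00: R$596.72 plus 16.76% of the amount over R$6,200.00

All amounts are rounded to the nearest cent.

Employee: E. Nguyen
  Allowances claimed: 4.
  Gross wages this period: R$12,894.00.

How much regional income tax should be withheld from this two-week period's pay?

Regional Income Tax: taxable = R$12,894.00 − 4×R$370.00 = R$11,414.00
  R$596.72 + 16.76% × (R$11,414.00 − R$6,200.00) = R$596.72 + 16.76% × R$5,214.00 = R$1,470.59

R$1,470.59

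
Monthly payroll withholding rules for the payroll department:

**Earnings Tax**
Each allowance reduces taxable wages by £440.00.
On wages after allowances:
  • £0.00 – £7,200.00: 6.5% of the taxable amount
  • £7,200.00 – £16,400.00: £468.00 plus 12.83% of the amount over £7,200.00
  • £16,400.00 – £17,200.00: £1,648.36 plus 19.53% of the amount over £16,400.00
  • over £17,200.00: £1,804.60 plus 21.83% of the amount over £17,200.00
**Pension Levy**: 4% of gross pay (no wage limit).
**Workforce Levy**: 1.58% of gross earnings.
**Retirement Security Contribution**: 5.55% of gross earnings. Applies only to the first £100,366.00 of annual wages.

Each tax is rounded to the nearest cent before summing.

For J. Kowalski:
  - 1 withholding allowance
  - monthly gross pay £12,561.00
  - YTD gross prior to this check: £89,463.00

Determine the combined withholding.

£2,405.38

Earnings Tax: taxable = £12,561.00 − 1×£440.00 = £12,121.00
  £468.00 + 12.83% × (£12,121.00 − £7,200.00) = £468.00 + 12.83% × £4,921.00 = £1,099.36
Pension Levy: 4% × £12,561.00 = £502.44
Workforce Levy: 1.58% × £12,561.00 = £198.46
Retirement Security Contribution: cap £100,366.00 − YTD £89,463.00 = £10,903.00 subject; 5.55% × £10,903.00 = £605.12
Total: £1,099.36 + £502.44 + £198.46 + £605.12 = £2,405.38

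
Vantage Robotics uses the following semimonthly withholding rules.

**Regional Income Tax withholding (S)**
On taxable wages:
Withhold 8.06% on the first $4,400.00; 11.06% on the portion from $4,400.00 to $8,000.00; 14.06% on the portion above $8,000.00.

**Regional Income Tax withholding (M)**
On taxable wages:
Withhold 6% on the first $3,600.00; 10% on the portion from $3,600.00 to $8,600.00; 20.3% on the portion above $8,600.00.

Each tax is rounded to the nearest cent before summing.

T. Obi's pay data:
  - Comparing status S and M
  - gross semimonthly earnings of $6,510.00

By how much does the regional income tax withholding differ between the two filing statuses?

$81.01

Regional Income Tax (S): taxable = $6,510.00
  $354.64 + 11.06% × ($6,510.00 − $4,400.00) = $354.64 + 11.06% × $2,110.00 = $588.01
Regional Income Tax (M): taxable = $6,510.00
  $216.00 + 10% × ($6,510.00 − $3,600.00) = $216.00 + 10% × $2,910.00 = $507.00
Difference: |$588.01 − $507.00| = $81.01 (higher under S)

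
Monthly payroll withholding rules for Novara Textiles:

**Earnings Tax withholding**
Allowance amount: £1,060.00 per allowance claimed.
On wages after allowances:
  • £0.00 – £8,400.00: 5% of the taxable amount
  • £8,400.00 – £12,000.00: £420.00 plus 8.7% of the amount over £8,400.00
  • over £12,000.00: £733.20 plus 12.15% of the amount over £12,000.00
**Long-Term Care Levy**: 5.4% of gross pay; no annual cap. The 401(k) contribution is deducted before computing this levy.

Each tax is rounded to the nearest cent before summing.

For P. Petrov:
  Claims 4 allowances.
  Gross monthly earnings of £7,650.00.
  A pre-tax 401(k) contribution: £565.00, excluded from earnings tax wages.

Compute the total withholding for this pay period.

£524.84

Earnings Tax: taxable = £7,650.00 − £565.00 − 4×£1,060.00 = £2,845.00
  5% × £2,845.00 = £142.25
Long-Term Care Levy: 5.4% × £7,085.00 = £382.59
Total: £142.25 + £382.59 = £524.84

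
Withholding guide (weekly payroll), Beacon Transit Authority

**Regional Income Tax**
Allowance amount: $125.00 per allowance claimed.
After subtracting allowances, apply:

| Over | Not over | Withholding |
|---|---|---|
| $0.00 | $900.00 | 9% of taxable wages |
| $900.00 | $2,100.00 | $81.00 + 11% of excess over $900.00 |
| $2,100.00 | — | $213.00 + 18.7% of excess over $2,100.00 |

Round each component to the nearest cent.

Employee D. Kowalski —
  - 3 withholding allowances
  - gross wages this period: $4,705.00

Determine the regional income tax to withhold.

$630.01

Regional Income Tax: taxable = $4,705.00 − 3×$125.00 = $4,330.00
  $213.00 + 18.7% × ($4,330.00 − $2,100.00) = $213.00 + 18.7% × $2,230.00 = $630.01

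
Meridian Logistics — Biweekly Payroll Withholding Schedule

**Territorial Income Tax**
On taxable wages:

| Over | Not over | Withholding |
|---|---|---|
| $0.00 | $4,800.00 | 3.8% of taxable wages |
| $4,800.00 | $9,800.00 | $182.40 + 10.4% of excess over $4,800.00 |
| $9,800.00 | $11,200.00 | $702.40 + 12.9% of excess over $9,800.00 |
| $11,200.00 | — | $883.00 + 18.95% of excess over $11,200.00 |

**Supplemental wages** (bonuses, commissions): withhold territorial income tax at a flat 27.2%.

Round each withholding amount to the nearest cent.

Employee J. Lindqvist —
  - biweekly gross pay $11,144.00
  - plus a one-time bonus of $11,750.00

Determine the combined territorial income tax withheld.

Territorial Income Tax: taxable = $11,144.00
  $702.40 + 12.9% × ($11,144.00 − $9,800.00) = $702.40 + 12.9% × $1,344.00 = $875.78
Supplemental (27.2% flat on bonus): 27.2% × $11,750.00 = $3,196.00
Total territorial income tax: $875.78 + $3,196.00 = $4,071.78

$4,071.78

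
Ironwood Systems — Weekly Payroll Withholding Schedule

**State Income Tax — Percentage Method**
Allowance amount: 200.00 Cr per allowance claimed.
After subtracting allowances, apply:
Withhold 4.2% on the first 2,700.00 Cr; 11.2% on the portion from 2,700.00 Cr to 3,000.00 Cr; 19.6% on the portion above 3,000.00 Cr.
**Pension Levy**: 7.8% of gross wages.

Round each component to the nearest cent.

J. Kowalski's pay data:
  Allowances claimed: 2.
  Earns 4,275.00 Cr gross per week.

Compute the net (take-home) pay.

State Income Tax: taxable = 4,275.00 Cr − 2×200.00 Cr = 3,875.00 Cr
  147.00 Cr + 19.6% × (3,875.00 Cr − 3,000.00 Cr) = 147.00 Cr + 19.6% × 875.00 Cr = 318.50 Cr
Pension Levy: 7.8% × 4,275.00 Cr = 333.45 Cr
Total withheld: 318.50 Cr + 333.45 Cr = 651.95 Cr
Net pay: 4,275.00 Cr − 651.95 Cr = 3,623.05 Cr

3,623.05 Cr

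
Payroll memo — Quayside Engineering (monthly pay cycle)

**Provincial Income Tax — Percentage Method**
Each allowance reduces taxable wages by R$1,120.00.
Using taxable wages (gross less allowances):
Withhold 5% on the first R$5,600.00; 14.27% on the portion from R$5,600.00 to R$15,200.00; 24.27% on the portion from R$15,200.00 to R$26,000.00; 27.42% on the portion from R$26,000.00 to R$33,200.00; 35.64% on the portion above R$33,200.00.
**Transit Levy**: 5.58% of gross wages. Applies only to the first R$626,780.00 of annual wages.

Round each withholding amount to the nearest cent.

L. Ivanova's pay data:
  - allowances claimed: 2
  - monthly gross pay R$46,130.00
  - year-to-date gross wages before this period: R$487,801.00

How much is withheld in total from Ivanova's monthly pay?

Provincial Income Tax: taxable = R$46,130.00 − 2×R$1,120.00 = R$43,890.00
  R$6,245.32 + 35.64% × (R$43,890.00 − R$33,200.00) = R$6,245.32 + 35.64% × R$10,690.00 = R$10,055.24
Transit Levy: 5.58% × R$46,130.00 = R$2,574.05
Total: R$10,055.24 + R$2,574.05 = R$12,629.29

R$12,629.29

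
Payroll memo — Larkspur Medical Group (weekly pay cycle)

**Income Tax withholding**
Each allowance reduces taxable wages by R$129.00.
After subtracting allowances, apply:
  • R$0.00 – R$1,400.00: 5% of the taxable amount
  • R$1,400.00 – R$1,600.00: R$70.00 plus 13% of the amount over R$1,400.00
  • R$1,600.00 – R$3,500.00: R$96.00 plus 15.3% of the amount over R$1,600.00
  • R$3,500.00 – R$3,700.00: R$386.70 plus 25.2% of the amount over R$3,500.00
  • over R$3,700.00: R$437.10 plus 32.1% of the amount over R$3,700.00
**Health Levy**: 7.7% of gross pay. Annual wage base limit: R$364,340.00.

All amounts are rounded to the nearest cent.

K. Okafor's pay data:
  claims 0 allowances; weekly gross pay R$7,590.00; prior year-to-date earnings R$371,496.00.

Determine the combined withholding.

R$1,685.79

Income Tax: taxable = R$7,590.00
  R$437.10 + 32.1% × (R$7,590.00 − R$3,700.00) = R$437.10 + 32.1% × R$3,890.00 = R$1,685.79
Health Levy: YTD R$371,496.00 ≥ cap R$364,340.00 → R$0.00
Total: R$1,685.79 + R$0.00 = R$1,685.79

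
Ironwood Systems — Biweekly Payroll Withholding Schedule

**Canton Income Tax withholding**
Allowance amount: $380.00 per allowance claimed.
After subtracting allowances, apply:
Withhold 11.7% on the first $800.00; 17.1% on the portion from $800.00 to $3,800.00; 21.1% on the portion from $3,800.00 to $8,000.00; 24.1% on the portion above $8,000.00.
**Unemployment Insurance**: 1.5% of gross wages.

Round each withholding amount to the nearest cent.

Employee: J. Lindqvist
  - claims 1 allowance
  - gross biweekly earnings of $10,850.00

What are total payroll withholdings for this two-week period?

Canton Income Tax: taxable = $10,850.00 − 1×$380.00 = $10,470.00
  $1,492.80 + 24.1% × ($10,470.00 − $8,000.00) = $1,492.80 + 24.1% × $2,470.00 = $2,088.07
Unemployment Insurance: 1.5% × $10,850.00 = $162.75
Total: $2,088.07 + $162.75 = $2,250.82

$2,250.82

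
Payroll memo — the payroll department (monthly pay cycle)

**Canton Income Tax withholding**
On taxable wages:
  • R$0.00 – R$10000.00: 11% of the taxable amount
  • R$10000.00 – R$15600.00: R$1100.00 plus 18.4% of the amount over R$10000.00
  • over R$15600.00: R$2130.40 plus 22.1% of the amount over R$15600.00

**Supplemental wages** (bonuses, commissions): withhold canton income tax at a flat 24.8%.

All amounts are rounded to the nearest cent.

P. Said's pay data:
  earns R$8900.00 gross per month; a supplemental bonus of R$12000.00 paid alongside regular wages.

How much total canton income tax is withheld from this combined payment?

R$3955.00

Canton Income Tax: taxable = R$8900.00
  11% × R$8900.00 = R$979.00
Supplemental (24.8% flat on bonus): 24.8% × R$12000.00 = R$2976.00
Total canton income tax: R$979.00 + R$2976.00 = R$3955.00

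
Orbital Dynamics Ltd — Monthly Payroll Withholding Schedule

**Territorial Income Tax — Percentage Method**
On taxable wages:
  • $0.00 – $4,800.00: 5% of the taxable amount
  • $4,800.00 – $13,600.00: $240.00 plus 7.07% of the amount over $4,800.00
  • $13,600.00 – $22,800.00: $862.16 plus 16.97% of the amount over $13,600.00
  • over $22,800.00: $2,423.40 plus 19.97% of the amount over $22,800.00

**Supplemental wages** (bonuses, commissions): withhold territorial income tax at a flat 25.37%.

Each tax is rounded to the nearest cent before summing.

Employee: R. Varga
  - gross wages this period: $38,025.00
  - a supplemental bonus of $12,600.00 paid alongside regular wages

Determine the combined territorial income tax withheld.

$8,660.45

Territorial Income Tax: taxable = $38,025.00
  $2,423.40 + 19.97% × ($38,025.00 − $22,800.00) = $2,423.40 + 19.97% × $15,225.00 = $5,463.83
Supplemental (25.37% flat on bonus): 25.37% × $12,600.00 = $3,196.62
Total territorial income tax: $5,463.83 + $3,196.62 = $8,660.45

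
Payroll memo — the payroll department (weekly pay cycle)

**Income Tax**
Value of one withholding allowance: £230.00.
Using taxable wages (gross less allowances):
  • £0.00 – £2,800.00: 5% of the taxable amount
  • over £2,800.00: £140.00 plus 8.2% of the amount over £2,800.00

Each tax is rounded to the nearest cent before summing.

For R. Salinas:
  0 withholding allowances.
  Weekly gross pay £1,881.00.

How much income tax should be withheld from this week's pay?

Income Tax: taxable = £1,881.00
  5% × £1,881.00 = £94.05

£94.05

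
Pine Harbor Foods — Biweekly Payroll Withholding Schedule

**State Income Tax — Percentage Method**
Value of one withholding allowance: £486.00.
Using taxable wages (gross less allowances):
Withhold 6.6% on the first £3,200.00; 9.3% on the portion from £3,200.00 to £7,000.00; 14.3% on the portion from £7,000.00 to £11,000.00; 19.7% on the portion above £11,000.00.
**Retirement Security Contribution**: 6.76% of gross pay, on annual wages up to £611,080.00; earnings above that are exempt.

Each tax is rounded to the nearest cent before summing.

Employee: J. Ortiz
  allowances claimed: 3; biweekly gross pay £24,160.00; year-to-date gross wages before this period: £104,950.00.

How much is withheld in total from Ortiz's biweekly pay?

State Income Tax: taxable = £24,160.00 − 3×£486.00 = £22,702.00
  £1,136.60 + 19.7% × (£22,702.00 − £11,000.00) = £1,136.60 + 19.7% × £11,702.00 = £3,441.89
Retirement Security Contribution: 6.76% × £24,160.00 = £1,633.22
Total: £3,441.89 + £1,633.22 = £5,075.11

£5,075.11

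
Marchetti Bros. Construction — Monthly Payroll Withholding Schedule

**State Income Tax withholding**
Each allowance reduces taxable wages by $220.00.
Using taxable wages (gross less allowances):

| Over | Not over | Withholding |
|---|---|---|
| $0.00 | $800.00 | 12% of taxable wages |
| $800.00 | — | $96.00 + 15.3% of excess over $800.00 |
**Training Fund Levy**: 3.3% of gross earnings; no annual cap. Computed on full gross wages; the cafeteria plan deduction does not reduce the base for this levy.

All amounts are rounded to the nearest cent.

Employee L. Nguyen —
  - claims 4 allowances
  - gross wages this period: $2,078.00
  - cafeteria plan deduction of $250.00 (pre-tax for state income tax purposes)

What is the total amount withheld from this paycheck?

$187.21

State Income Tax: taxable = $2,078.00 − $250.00 − 4×$220.00 = $948.00
  $96.00 + 15.3% × ($948.00 − $800.00) = $96.00 + 15.3% × $148.00 = $118.64
Training Fund Levy: 3.3% × $2,078.00 = $68.57
Total: $118.64 + $68.57 = $187.21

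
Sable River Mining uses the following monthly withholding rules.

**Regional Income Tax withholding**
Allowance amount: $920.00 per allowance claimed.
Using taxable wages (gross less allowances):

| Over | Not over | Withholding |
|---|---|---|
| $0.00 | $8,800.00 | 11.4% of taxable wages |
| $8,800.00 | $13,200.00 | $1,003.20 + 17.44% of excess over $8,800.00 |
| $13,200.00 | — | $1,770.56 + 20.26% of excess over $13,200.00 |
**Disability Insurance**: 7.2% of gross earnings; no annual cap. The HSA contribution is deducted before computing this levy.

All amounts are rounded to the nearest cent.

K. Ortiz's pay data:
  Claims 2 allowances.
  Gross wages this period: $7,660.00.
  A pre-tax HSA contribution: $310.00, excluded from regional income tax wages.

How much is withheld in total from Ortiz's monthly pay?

Regional Income Tax: taxable = $7,660.00 − $310.00 − 2×$920.00 = $5,510.00
  11.4% × $5,510.00 = $628.14
Disability Insurance: 7.2% × $7,350.00 = $529.20
Total: $628.14 + $529.20 = $1,157.34

$1,157.34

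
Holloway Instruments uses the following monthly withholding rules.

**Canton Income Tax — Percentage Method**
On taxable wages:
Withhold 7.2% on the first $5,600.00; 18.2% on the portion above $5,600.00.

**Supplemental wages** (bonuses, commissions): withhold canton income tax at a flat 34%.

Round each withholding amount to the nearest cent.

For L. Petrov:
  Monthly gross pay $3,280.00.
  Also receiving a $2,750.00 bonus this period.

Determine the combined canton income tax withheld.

$1,171.16

Canton Income Tax: taxable = $3,280.00
  7.2% × $3,280.00 = $236.16
Supplemental (34% flat on bonus): 34% × $2,750.00 = $935.00
Total canton income tax: $236.16 + $935.00 = $1,171.16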